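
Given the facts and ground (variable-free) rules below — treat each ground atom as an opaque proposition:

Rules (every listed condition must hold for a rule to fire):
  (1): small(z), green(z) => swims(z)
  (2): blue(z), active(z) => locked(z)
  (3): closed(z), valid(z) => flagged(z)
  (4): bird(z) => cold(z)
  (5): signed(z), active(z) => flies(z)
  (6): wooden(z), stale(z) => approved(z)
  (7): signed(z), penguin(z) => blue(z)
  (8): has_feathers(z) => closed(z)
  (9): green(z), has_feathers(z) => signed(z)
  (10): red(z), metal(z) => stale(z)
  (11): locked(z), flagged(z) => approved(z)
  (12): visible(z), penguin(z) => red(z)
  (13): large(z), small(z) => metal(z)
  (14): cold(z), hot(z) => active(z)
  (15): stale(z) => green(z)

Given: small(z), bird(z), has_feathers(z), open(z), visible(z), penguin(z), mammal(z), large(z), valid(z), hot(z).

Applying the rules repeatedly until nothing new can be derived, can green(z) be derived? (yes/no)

[1] (4) [bird(z) => cold(z)]; (8) [has_feathers(z) => closed(z)]; (12) [visible(z), penguin(z) => red(z)]; (13) [large(z), small(z) => metal(z)]. ⇒ new: cold(z), closed(z), red(z), metal(z).
[2] (3) [closed(z), valid(z) => flagged(z)]; (10) [red(z), metal(z) => stale(z)]; (14) [cold(z), hot(z) => active(z)]. ⇒ new: flagged(z), stale(z), active(z).
[3] (15) [stale(z) => green(z)]. ⇒ new: green(z).
[4] (1) [small(z), green(z) => swims(z)]; (9) [green(z), has_feathers(z) => signed(z)]. ⇒ new: swims(z), signed(z).
[5] (5) [signed(z), active(z) => flies(z)]; (7) [signed(z), penguin(z) => blue(z)]. ⇒ new: flies(z), blue(z).
[6] (2) [blue(z), active(z) => locked(z)]. ⇒ new: locked(z).
[7] (11) [locked(z), flagged(z) => approved(z)]. ⇒ new: approved(z).
green(z) appears in round 3, so it is derivable.

yes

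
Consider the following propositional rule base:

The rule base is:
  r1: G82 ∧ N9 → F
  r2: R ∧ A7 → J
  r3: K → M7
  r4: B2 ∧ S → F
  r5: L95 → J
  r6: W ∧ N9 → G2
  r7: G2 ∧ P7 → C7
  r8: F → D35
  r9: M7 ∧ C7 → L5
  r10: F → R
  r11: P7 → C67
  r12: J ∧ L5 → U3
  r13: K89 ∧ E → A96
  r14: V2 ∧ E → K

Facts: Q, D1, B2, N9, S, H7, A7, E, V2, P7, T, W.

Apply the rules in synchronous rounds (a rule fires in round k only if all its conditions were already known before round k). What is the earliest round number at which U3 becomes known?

Round 1: r4 [B2 ∧ S → F]; r6 [W ∧ N9 → G2]; r11 [P7 → C67]; r14 [V2 ∧ E → K]. New: F, G2, C67, K.
Round 2: r3 [K → M7]; r7 [G2 ∧ P7 → C7]; r8 [F → D35]; r10 [F → R]. New: M7, C7, D35, R.
Round 3: r2 [R ∧ A7 → J]; r9 [M7 ∧ C7 → L5]. New: J, L5.
Round 4: r12 [J ∧ L5 → U3]. New: U3.
U3 first appears in round 4.

4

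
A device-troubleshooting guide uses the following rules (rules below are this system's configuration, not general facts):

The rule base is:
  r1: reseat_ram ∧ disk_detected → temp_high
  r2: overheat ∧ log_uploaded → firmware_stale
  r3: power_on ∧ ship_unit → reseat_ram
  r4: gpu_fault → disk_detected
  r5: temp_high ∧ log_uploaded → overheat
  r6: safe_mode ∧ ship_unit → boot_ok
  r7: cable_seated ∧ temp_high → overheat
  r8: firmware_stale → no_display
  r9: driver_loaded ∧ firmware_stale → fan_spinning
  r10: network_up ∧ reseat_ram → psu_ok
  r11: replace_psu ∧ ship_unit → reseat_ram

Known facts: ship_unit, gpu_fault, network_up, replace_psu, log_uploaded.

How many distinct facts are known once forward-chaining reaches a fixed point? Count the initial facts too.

12

Round 1: r4 [gpu_fault → disk_detected]; r11 [replace_psu ∧ ship_unit → reseat_ram]. Adds disk_detected, reseat_ram.
Round 2: r1 [reseat_ram ∧ disk_detected → temp_high]; r10 [network_up ∧ reseat_ram → psu_ok]. Adds temp_high, psu_ok.
Round 3: r5 [temp_high ∧ log_uploaded → overheat]. Adds overheat.
Round 4: r2 [overheat ∧ log_uploaded → firmware_stale]. Adds firmware_stale.
Round 5: r8 [firmware_stale → no_display]. Adds no_display.
Closure: {disk_detected, firmware_stale, gpu_fault, log_uploaded, network_up, no_display, overheat, psu_ok, replace_psu, reseat_ram, ship_unit, temp_high} — 12 facts.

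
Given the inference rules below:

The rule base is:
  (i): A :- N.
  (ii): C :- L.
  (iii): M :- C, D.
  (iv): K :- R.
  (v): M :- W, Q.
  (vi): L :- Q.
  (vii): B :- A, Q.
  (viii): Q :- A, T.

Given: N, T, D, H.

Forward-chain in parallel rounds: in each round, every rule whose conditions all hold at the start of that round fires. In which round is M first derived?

[1] (i) [A :- N.]. ⇒ new: A.
[2] (viii) [Q :- A, T.]. ⇒ new: Q.
[3] (vi) [L :- Q.]; (vii) [B :- A, Q.]. ⇒ new: L, B.
[4] (ii) [C :- L.]. ⇒ new: C.
[5] (iii) [M :- C, D.]. ⇒ new: M.
M first appears in round 5.

5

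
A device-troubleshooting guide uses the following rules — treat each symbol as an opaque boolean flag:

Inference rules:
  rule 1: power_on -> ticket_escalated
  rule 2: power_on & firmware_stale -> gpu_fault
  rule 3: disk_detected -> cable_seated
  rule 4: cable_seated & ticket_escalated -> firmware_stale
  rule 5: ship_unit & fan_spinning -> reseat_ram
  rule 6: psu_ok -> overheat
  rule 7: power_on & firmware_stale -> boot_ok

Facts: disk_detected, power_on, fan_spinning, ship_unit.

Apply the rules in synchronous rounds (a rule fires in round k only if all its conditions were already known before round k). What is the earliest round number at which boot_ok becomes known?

3

Round 1: rule 1 [power_on -> ticket_escalated]; rule 3 [disk_detected -> cable_seated]; rule 5 [ship_unit & fan_spinning -> reseat_ram]. Adds ticket_escalated, cable_seated, reseat_ram.
Round 2: rule 4 [cable_seated & ticket_escalated -> firmware_stale]. Adds firmware_stale.
Round 3: rule 2 [power_on & firmware_stale -> gpu_fault]; rule 7 [power_on & firmware_stale -> boot_ok]. Adds gpu_fault, boot_ok.
boot_ok first appears in round 3.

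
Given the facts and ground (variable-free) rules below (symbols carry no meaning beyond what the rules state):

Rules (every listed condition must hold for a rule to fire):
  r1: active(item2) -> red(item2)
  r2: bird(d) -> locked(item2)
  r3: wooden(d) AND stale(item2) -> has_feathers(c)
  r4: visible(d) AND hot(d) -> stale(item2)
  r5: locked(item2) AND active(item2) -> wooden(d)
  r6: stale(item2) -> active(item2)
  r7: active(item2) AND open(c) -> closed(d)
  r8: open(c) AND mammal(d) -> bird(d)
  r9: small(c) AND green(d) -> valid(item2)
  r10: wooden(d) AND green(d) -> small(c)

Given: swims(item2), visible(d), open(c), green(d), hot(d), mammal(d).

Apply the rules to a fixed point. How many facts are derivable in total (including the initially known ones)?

16

Round 1: r4 [visible(d) AND hot(d) -> stale(item2)]; r8 [open(c) AND mammal(d) -> bird(d)]. Adds stale(item2), bird(d).
Round 2: r2 [bird(d) -> locked(item2)]; r6 [stale(item2) -> active(item2)]. Adds locked(item2), active(item2).
Round 3: r1 [active(item2) -> red(item2)]; r5 [locked(item2) AND active(item2) -> wooden(d)]; r7 [active(item2) AND open(c) -> closed(d)]. Adds red(item2), wooden(d), closed(d).
Round 4: r3 [wooden(d) AND stale(item2) -> has_feathers(c)]; r10 [wooden(d) AND green(d) -> small(c)]. Adds has_feathers(c), small(c).
Round 5: r9 [small(c) AND green(d) -> valid(item2)]. Adds valid(item2).
Closure: {active(item2), bird(d), closed(d), green(d), has_feathers(c), hot(d), locked(item2), mammal(d), open(c), red(item2), small(c), stale(item2), swims(item2), valid(item2), visible(d), wooden(d)} — 16 facts.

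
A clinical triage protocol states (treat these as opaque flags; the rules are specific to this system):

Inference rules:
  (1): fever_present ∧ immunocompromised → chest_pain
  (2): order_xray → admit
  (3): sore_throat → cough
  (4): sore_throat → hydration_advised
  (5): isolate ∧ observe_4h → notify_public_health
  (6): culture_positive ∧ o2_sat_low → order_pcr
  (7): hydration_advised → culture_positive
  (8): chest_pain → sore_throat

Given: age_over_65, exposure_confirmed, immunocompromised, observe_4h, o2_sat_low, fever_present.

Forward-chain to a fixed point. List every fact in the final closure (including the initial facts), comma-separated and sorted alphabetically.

[1] (1) [fever_present ∧ immunocompromised → chest_pain]. ⇒ new: chest_pain.
[2] (8) [chest_pain → sore_throat]. ⇒ new: sore_throat.
[3] (3) [sore_throat → cough]; (4) [sore_throat → hydration_advised]. ⇒ new: cough, hydration_advised.
[4] (7) [hydration_advised → culture_positive]. ⇒ new: culture_positive.
[5] (6) [culture_positive ∧ o2_sat_low → order_pcr]. ⇒ new: order_pcr.

age_over_65, chest_pain, cough, culture_positive, exposure_confirmed, fever_present, hydration_advised, immunocompromised, o2_sat_low, observe_4h, order_pcr, sore_throat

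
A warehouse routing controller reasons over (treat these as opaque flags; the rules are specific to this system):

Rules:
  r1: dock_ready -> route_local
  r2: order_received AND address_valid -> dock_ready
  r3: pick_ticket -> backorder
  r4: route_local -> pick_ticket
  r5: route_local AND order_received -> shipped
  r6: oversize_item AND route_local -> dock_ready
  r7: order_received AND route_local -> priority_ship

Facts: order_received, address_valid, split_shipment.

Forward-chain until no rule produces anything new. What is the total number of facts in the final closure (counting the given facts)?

[1] r2 [order_received AND address_valid -> dock_ready]. ⇒ new: dock_ready.
[2] r1 [dock_ready -> route_local]. ⇒ new: route_local.
[3] r4 [route_local -> pick_ticket]; r5 [route_local AND order_received -> shipped]; r7 [order_received AND route_local -> priority_ship]. ⇒ new: pick_ticket, shipped, priority_ship.
[4] r3 [pick_ticket -> backorder]. ⇒ new: backorder.
Closure: {address_valid, backorder, dock_ready, order_received, pick_ticket, priority_ship, route_local, shipped, split_shipment} — 9 facts.

9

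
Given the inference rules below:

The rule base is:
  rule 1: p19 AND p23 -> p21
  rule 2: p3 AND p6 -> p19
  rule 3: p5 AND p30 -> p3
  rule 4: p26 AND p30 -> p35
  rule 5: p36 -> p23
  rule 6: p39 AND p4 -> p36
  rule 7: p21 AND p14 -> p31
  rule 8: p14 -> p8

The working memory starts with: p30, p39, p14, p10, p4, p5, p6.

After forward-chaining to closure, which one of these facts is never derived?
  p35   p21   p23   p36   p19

Round 1 — rule 3, rule 6, rule 8, derive p3, p36, p8.
Round 2 — rule 2, rule 5, derive p19, p23.
Round 3 — rule 1, derive p21.
Round 4 — rule 7, derive p31.
Derived: p36 (round 1), p21 (round 3), p23 (round 2), p19 (round 2). p35 never appears in any round.

p35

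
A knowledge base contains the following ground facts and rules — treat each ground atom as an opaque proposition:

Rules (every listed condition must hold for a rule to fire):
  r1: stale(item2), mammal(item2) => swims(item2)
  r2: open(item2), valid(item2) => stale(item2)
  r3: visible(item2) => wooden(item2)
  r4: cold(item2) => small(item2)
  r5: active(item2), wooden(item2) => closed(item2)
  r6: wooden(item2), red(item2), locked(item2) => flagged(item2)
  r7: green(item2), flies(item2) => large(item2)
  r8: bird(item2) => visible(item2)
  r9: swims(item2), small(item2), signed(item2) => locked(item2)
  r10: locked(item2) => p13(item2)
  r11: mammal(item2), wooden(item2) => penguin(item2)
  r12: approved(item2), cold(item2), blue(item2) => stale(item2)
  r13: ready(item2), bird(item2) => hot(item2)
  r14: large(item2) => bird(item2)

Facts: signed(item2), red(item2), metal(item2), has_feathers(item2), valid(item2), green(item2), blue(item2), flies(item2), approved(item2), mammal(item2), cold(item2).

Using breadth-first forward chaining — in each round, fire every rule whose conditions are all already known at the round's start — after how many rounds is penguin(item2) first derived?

Round 1: r4 [cold(item2) => small(item2)]; r7 [green(item2), flies(item2) => large(item2)]; r12 [approved(item2), cold(item2), blue(item2) => stale(item2)]. New: small(item2), large(item2), stale(item2).
Round 2: r1 [stale(item2), mammal(item2) => swims(item2)]; r14 [large(item2) => bird(item2)]. New: swims(item2), bird(item2).
Round 3: r8 [bird(item2) => visible(item2)]; r9 [swims(item2), small(item2), signed(item2) => locked(item2)]. New: visible(item2), locked(item2).
Round 4: r3 [visible(item2) => wooden(item2)]; r10 [locked(item2) => p13(item2)]. New: wooden(item2), p13(item2).
Round 5: r6 [wooden(item2), red(item2), locked(item2) => flagged(item2)]; r11 [mammal(item2), wooden(item2) => penguin(item2)]. New: flagged(item2), penguin(item2).
penguin(item2) first appears in round 5.

5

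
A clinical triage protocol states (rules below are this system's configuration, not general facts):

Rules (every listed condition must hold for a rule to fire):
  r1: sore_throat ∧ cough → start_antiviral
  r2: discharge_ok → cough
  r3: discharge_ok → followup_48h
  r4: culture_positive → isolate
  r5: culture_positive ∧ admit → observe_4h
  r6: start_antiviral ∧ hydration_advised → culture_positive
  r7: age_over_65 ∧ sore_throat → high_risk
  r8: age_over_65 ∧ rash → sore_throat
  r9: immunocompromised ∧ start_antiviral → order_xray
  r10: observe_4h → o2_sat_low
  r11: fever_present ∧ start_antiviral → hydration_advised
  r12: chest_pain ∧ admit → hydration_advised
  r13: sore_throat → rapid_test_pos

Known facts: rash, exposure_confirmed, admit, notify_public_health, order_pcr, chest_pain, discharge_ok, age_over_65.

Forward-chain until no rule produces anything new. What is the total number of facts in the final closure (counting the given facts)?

19

Round 1: r2 [discharge_ok → cough]; r3 [discharge_ok → followup_48h]; r8 [age_over_65 ∧ rash → sore_throat]; r12 [chest_pain ∧ admit → hydration_advised]. Adds cough, followup_48h, sore_throat, hydration_advised.
Round 2: r1 [sore_throat ∧ cough → start_antiviral]; r7 [age_over_65 ∧ sore_throat → high_risk]; r13 [sore_throat → rapid_test_pos]. Adds start_antiviral, high_risk, rapid_test_pos.
Round 3: r6 [start_antiviral ∧ hydration_advised → culture_positive]. Adds culture_positive.
Round 4: r4 [culture_positive → isolate]; r5 [culture_positive ∧ admit → observe_4h]. Adds isolate, observe_4h.
Round 5: r10 [observe_4h → o2_sat_low]. Adds o2_sat_low.
Closure: {admit, age_over_65, chest_pain, cough, culture_positive, discharge_ok, exposure_confirmed, followup_48h, high_risk, hydration_advised, isolate, notify_public_health, o2_sat_low, observe_4h, order_pcr, rapid_test_pos, rash, sore_throat, start_antiviral} — 19 facts.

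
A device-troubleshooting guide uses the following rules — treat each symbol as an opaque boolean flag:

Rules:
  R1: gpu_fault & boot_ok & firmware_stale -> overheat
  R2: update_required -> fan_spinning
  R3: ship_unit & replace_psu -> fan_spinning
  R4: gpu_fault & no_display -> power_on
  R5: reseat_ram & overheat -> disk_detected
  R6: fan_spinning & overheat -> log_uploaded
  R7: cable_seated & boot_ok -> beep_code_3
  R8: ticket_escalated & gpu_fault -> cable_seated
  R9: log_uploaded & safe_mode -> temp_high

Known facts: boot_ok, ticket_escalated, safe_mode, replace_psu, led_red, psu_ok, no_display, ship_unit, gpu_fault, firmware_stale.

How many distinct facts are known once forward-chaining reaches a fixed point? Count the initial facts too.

Round 1: R1 [gpu_fault & boot_ok & firmware_stale -> overheat]; R3 [ship_unit & replace_psu -> fan_spinning]; R4 [gpu_fault & no_display -> power_on]; R8 [ticket_escalated & gpu_fault -> cable_seated]. Adds overheat, fan_spinning, power_on, cable_seated.
Round 2: R6 [fan_spinning & overheat -> log_uploaded]; R7 [cable_seated & boot_ok -> beep_code_3]. Adds log_uploaded, beep_code_3.
Round 3: R9 [log_uploaded & safe_mode -> temp_high]. Adds temp_high.
Closure: {beep_code_3, boot_ok, cable_seated, fan_spinning, firmware_stale, gpu_fault, led_red, log_uploaded, no_display, overheat, power_on, psu_ok, replace_psu, safe_mode, ship_unit, temp_high, ticket_escalated} — 17 facts.

17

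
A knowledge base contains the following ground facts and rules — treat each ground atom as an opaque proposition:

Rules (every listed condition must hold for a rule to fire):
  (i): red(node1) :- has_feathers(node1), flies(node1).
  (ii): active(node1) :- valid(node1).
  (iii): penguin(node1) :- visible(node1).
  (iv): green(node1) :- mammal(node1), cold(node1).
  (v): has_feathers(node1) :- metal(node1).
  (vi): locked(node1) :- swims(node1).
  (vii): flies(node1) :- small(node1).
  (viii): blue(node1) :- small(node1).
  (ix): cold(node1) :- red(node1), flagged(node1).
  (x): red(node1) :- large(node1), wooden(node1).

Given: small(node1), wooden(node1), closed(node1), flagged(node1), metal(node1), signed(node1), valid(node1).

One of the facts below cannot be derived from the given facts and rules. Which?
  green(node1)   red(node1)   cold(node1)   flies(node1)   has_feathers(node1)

green(node1)

Round 1 fires (ii), (v), (vii), (viii), giving active(node1), has_feathers(node1), flies(node1), blue(node1).
Round 2 fires (i), giving red(node1).
Round 3 fires (ix), giving cold(node1).
Derived: cold(node1) (round 3), red(node1) (round 2), flies(node1) (round 1), has_feathers(node1) (round 1). green(node1) never appears in any round.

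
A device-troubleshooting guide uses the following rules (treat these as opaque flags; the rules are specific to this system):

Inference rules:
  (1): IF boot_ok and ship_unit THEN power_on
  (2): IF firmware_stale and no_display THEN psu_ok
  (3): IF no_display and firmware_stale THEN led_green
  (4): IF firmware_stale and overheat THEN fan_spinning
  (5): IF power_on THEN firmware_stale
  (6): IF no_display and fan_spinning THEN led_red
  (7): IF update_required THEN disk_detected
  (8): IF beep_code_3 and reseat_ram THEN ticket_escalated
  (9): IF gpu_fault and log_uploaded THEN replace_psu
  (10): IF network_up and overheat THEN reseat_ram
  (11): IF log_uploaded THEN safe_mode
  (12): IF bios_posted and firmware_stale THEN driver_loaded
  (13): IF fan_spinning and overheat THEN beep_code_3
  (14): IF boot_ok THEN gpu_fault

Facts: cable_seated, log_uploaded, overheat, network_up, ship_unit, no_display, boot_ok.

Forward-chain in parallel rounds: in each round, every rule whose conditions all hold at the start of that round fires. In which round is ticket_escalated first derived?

Round 1 fires (1), (10), (11), (14), giving power_on, reseat_ram, safe_mode, gpu_fault.
Round 2 fires (5), (9), giving firmware_stale, replace_psu.
Round 3 fires (2), (3), (4), giving psu_ok, led_green, fan_spinning.
Round 4 fires (6), (13), giving led_red, beep_code_3.
Round 5 fires (8), giving ticket_escalated.
ticket_escalated first appears in round 5.

5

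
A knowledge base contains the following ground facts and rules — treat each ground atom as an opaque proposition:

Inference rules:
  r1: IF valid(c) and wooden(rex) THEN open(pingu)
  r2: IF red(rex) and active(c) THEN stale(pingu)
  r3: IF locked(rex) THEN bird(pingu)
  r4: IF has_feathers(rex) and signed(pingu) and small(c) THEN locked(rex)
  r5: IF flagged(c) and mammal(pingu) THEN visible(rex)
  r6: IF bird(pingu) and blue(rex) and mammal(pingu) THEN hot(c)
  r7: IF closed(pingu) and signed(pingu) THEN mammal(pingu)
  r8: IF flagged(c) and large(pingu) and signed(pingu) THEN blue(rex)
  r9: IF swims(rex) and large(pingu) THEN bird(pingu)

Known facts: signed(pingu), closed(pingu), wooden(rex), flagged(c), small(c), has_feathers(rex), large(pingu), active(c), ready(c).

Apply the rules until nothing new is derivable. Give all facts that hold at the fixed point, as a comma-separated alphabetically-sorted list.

active(c), bird(pingu), blue(rex), closed(pingu), flagged(c), has_feathers(rex), hot(c), large(pingu), locked(rex), mammal(pingu), ready(c), signed(pingu), small(c), visible(rex), wooden(rex)

Round 1 fires r4, r7, r8, giving locked(rex), mammal(pingu), blue(rex).
Round 2 fires r3, r5, giving bird(pingu), visible(rex).
Round 3 fires r6, giving hot(c).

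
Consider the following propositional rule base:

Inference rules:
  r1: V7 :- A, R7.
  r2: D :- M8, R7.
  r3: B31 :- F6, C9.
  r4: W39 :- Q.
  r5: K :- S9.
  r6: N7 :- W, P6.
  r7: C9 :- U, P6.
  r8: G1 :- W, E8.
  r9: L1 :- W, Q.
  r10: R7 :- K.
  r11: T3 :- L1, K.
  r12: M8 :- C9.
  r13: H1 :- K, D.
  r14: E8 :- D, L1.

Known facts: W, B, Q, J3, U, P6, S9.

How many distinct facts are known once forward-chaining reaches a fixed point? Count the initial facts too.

Round 1 — r4, r5, r6, r7, r9, derive W39, K, N7, C9, L1.
Round 2 — r10, r11, r12, derive R7, T3, M8.
Round 3 — r2, derive D.
Round 4 — r13, r14, derive H1, E8.
Round 5 — r8, derive G1.
Closure: {B, C9, D, E8, G1, H1, J3, K, L1, M8, N7, P6, Q, R7, S9, T3, U, W, W39} — 19 facts.

19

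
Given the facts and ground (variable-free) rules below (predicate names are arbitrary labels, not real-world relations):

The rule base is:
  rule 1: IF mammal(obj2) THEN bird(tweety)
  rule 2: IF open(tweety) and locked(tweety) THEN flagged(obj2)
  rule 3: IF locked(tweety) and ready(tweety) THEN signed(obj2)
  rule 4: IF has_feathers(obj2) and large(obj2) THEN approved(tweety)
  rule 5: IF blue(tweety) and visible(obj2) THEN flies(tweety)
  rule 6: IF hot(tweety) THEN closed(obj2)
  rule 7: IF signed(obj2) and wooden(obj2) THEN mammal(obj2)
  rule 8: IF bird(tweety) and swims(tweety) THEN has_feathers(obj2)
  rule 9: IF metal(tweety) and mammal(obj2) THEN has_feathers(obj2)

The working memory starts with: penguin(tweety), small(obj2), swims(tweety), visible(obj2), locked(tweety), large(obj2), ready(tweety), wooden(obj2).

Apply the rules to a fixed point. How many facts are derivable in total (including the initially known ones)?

Round 1 — rule 3, derive signed(obj2).
Round 2 — rule 7, derive mammal(obj2).
Round 3 — rule 1, derive bird(tweety).
Round 4 — rule 8, derive has_feathers(obj2).
Round 5 — rule 4, derive approved(tweety).
Closure: {approved(tweety), bird(tweety), has_feathers(obj2), large(obj2), locked(tweety), mammal(obj2), penguin(tweety), ready(tweety), signed(obj2), small(obj2), swims(tweety), visible(obj2), wooden(obj2)} — 13 facts.

13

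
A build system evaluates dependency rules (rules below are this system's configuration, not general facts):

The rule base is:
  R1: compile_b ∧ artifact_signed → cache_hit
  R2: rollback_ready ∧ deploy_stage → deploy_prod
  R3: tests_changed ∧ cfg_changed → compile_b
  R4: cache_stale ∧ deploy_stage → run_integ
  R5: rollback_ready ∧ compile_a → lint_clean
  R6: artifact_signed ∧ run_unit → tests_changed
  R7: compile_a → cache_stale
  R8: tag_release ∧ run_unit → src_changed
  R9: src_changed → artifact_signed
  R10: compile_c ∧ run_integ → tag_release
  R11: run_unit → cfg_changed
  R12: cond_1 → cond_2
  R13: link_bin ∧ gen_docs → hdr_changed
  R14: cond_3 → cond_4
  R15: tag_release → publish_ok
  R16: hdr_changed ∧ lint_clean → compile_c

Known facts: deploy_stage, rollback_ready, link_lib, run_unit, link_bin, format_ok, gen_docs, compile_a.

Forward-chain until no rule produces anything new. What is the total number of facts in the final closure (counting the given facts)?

22

Round 1: R2 [rollback_ready ∧ deploy_stage → deploy_prod]; R5 [rollback_ready ∧ compile_a → lint_clean]; R7 [compile_a → cache_stale]; R11 [run_unit → cfg_changed]; R13 [link_bin ∧ gen_docs → hdr_changed]. Adds deploy_prod, lint_clean, cache_stale, cfg_changed, hdr_changed.
Round 2: R4 [cache_stale ∧ deploy_stage → run_integ]; R16 [hdr_changed ∧ lint_clean → compile_c]. Adds run_integ, compile_c.
Round 3: R10 [compile_c ∧ run_integ → tag_release]. Adds tag_release.
Round 4: R8 [tag_release ∧ run_unit → src_changed]; R15 [tag_release → publish_ok]. Adds src_changed, publish_ok.
Round 5: R9 [src_changed → artifact_signed]. Adds artifact_signed.
Round 6: R6 [artifact_signed ∧ run_unit → tests_changed]. Adds tests_changed.
Round 7: R3 [tests_changed ∧ cfg_changed → compile_b]. Adds compile_b.
Round 8: R1 [compile_b ∧ artifact_signed → cache_hit]. Adds cache_hit.
Closure: {artifact_signed, cache_hit, cache_stale, cfg_changed, compile_a, compile_b, compile_c, deploy_prod, deploy_stage, format_ok, gen_docs, hdr_changed, link_bin, link_lib, lint_clean, publish_ok, rollback_ready, run_integ, run_unit, src_changed, tag_release, tests_changed} — 22 facts.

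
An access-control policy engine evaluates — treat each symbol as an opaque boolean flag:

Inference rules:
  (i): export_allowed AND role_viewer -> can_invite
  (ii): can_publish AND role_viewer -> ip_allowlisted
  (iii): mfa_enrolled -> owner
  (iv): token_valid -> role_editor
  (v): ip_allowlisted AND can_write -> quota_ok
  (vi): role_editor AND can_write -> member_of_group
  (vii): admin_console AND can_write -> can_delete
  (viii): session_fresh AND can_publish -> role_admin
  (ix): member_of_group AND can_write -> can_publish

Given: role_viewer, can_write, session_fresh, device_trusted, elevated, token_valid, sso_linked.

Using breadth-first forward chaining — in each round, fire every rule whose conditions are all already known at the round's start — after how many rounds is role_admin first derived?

Round 1 fires (iv), giving role_editor.
Round 2 fires (vi), giving member_of_group.
Round 3 fires (ix), giving can_publish.
Round 4 fires (ii), (viii), giving ip_allowlisted, role_admin.
role_admin first appears in round 4.

4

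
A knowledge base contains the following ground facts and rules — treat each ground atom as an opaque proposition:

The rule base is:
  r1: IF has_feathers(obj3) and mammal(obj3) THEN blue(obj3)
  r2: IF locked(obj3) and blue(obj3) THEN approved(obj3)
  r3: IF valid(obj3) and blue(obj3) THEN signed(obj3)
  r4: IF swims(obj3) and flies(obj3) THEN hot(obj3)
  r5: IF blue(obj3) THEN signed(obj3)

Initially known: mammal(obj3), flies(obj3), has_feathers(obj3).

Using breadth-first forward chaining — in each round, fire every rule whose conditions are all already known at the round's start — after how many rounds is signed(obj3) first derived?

2

Round 1 fires r1, giving blue(obj3).
Round 2 fires r5, giving signed(obj3).
signed(obj3) first appears in round 2.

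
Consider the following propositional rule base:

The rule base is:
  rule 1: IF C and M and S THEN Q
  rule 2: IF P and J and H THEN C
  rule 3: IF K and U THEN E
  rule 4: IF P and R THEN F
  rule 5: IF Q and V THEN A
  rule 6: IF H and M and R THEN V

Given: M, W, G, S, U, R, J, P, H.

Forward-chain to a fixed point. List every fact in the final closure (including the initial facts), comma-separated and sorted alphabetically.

Round 1: rule 2 [IF P and J and H THEN C]; rule 4 [IF P and R THEN F]; rule 6 [IF H and M and R THEN V]. Adds C, F, V.
Round 2: rule 1 [IF C and M and S THEN Q]. Adds Q.
Round 3: rule 5 [IF Q and V THEN A]. Adds A.

A, C, F, G, H, J, M, P, Q, R, S, U, V, W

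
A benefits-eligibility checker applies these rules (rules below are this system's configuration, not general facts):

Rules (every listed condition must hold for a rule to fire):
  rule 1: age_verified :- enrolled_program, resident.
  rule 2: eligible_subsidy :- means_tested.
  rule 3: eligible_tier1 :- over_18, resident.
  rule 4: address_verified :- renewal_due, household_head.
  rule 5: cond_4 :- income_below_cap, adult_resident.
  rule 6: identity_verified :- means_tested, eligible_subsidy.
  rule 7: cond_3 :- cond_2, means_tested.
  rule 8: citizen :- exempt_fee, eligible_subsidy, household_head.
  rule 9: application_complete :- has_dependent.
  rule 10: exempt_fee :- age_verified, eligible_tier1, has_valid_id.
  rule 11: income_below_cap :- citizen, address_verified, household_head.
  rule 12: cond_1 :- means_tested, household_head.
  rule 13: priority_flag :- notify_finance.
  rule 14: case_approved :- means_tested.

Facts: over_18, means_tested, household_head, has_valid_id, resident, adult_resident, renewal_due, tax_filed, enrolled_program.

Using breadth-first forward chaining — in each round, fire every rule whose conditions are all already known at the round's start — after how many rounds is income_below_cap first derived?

Round 1: rule 1 [age_verified :- enrolled_program, resident.]; rule 2 [eligible_subsidy :- means_tested.]; rule 3 [eligible_tier1 :- over_18, resident.]; rule 4 [address_verified :- renewal_due, household_head.]; rule 12 [cond_1 :- means_tested, household_head.]; rule 14 [case_approved :- means_tested.]. Adds age_verified, eligible_subsidy, eligible_tier1, address_verified, cond_1, case_approved.
Round 2: rule 6 [identity_verified :- means_tested, eligible_subsidy.]; rule 10 [exempt_fee :- age_verified, eligible_tier1, has_valid_id.]. Adds identity_verified, exempt_fee.
Round 3: rule 8 [citizen :- exempt_fee, eligible_subsidy, household_head.]. Adds citizen.
Round 4: rule 11 [income_below_cap :- citizen, address_verified, household_head.]. Adds income_below_cap.
income_below_cap first appears in round 4.

4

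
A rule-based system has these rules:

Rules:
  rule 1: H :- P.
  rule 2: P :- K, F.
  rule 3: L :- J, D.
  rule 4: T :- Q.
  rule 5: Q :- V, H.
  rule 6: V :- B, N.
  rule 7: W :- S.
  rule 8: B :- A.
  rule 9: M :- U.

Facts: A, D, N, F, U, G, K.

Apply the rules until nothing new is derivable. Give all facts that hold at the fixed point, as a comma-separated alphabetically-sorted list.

[1] rule 2 [P :- K, F.]; rule 8 [B :- A.]; rule 9 [M :- U.]. ⇒ new: P, B, M.
[2] rule 1 [H :- P.]; rule 6 [V :- B, N.]. ⇒ new: H, V.
[3] rule 5 [Q :- V, H.]. ⇒ new: Q.
[4] rule 4 [T :- Q.]. ⇒ new: T.

A, B, D, F, G, H, K, M, N, P, Q, T, U, V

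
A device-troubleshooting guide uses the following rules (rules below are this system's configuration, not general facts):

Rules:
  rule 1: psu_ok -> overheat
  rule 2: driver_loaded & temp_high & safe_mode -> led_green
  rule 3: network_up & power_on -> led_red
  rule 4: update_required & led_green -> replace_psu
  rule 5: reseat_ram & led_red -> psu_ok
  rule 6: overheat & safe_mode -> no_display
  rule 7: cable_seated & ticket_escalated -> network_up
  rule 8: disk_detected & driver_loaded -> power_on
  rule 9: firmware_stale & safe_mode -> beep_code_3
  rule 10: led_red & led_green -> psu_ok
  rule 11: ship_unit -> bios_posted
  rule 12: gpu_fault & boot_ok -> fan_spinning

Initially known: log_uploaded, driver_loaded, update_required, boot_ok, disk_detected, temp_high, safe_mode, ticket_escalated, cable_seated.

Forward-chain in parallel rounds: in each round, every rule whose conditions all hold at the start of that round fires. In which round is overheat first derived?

4

Round 1 fires rule 2, rule 7, rule 8, giving led_green, network_up, power_on.
Round 2 fires rule 3, rule 4, giving led_red, replace_psu.
Round 3 fires rule 10, giving psu_ok.
Round 4 fires rule 1, giving overheat.
overheat first appears in round 4.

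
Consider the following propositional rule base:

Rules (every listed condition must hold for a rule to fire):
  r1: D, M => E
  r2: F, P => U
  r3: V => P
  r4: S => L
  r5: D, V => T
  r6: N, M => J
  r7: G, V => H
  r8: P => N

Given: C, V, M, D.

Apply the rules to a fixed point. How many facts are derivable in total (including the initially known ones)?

Round 1: r1 [D, M => E]; r3 [V => P]; r5 [D, V => T]. New: E, P, T.
Round 2: r8 [P => N]. New: N.
Round 3: r6 [N, M => J]. New: J.
Closure: {C, D, E, J, M, N, P, T, V} — 9 facts.

9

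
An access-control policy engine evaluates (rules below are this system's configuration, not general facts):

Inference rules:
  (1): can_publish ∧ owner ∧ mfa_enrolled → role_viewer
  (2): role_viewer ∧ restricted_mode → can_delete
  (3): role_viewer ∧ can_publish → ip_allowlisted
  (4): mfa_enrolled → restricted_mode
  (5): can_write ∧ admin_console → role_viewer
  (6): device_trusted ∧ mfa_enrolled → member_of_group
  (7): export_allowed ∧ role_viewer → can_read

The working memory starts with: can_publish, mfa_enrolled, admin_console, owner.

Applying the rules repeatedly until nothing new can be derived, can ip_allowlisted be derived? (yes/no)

yes

Round 1 — (1), (4), derive role_viewer, restricted_mode.
Round 2 — (2), (3), derive can_delete, ip_allowlisted.
ip_allowlisted appears in round 2, so it is derivable.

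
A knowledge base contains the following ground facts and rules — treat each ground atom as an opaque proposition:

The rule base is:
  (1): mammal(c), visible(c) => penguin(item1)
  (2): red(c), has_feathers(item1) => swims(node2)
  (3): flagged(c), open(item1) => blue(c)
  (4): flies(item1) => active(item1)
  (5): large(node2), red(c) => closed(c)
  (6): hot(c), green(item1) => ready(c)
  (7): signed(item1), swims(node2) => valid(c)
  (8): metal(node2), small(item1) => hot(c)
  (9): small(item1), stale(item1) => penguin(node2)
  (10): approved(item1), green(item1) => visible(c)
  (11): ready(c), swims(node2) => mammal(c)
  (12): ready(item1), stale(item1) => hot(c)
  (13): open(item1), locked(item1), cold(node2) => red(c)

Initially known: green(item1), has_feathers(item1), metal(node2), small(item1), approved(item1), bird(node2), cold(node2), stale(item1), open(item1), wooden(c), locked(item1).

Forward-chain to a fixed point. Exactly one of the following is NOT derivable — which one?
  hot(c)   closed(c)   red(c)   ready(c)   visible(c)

closed(c)

Round 1: (8) [metal(node2), small(item1) => hot(c)]; (9) [small(item1), stale(item1) => penguin(node2)]; (10) [approved(item1), green(item1) => visible(c)]; (13) [open(item1), locked(item1), cold(node2) => red(c)]. New: hot(c), penguin(node2), visible(c), red(c).
Round 2: (2) [red(c), has_feathers(item1) => swims(node2)]; (6) [hot(c), green(item1) => ready(c)]. New: swims(node2), ready(c).
Round 3: (11) [ready(c), swims(node2) => mammal(c)]. New: mammal(c).
Round 4: (1) [mammal(c), visible(c) => penguin(item1)]. New: penguin(item1).
Derived: visible(c) (round 1), red(c) (round 1), ready(c) (round 2), hot(c) (round 1). closed(c) never appears in any round.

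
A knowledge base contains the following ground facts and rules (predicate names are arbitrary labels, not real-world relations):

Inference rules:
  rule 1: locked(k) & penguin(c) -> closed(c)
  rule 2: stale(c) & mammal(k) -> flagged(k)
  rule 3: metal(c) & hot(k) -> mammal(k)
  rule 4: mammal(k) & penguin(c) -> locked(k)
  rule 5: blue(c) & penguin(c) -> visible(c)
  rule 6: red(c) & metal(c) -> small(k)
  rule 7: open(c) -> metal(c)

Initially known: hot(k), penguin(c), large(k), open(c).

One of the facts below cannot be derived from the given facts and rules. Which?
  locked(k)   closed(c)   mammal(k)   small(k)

small(k)

Round 1: rule 7 [open(c) -> metal(c)]. New: metal(c).
Round 2: rule 3 [metal(c) & hot(k) -> mammal(k)]. New: mammal(k).
Round 3: rule 4 [mammal(k) & penguin(c) -> locked(k)]. New: locked(k).
Round 4: rule 1 [locked(k) & penguin(c) -> closed(c)]. New: closed(c).
Derived: closed(c) (round 4), locked(k) (round 3), mammal(k) (round 2). small(k) never appears in any round.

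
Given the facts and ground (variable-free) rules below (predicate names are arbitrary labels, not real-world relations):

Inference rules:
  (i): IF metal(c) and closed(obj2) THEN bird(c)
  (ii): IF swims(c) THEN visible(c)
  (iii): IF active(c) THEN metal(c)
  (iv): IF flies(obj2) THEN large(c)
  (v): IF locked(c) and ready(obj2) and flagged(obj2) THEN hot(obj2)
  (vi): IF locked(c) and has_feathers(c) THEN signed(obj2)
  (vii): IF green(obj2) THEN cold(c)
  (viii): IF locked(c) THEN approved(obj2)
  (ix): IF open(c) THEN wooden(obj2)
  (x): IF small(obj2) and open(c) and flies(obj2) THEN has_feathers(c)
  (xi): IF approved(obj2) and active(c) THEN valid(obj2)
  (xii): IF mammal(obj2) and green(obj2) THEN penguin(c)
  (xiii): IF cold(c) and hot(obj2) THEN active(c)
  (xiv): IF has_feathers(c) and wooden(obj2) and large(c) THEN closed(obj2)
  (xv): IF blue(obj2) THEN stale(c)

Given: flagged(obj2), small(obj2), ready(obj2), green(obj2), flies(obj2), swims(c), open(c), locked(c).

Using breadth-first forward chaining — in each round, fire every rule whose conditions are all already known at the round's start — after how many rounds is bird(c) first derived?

Round 1: (ii) [IF swims(c) THEN visible(c)]; (iv) [IF flies(obj2) THEN large(c)]; (v) [IF locked(c) and ready(obj2) and flagged(obj2) THEN hot(obj2)]; (vii) [IF green(obj2) THEN cold(c)]; (viii) [IF locked(c) THEN approved(obj2)]; (ix) [IF open(c) THEN wooden(obj2)]; (x) [IF small(obj2) and open(c) and flies(obj2) THEN has_feathers(c)]. New: visible(c), large(c), hot(obj2), cold(c), approved(obj2), wooden(obj2), has_feathers(c).
Round 2: (vi) [IF locked(c) and has_feathers(c) THEN signed(obj2)]; (xiii) [IF cold(c) and hot(obj2) THEN active(c)]; (xiv) [IF has_feathers(c) and wooden(obj2) and large(c) THEN closed(obj2)]. New: signed(obj2), active(c), closed(obj2).
Round 3: (iii) [IF active(c) THEN metal(c)]; (xi) [IF approved(obj2) and active(c) THEN valid(obj2)]. New: metal(c), valid(obj2).
Round 4: (i) [IF metal(c) and closed(obj2) THEN bird(c)]. New: bird(c).
bird(c) first appears in round 4.

4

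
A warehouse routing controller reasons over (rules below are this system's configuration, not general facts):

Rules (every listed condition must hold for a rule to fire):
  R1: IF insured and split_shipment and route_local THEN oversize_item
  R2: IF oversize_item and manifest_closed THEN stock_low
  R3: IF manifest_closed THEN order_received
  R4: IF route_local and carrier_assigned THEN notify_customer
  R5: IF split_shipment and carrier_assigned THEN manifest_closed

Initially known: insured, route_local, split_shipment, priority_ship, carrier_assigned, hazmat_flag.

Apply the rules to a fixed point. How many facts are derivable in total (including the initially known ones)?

[1] R1 [IF insured and split_shipment and route_local THEN oversize_item]; R4 [IF route_local and carrier_assigned THEN notify_customer]; R5 [IF split_shipment and carrier_assigned THEN manifest_closed]. ⇒ new: oversize_item, notify_customer, manifest_closed.
[2] R2 [IF oversize_item and manifest_closed THEN stock_low]; R3 [IF manifest_closed THEN order_received]. ⇒ new: stock_low, order_received.
Closure: {carrier_assigned, hazmat_flag, insured, manifest_closed, notify_customer, order_received, oversize_item, priority_ship, route_local, split_shipment, stock_low} — 11 facts.

11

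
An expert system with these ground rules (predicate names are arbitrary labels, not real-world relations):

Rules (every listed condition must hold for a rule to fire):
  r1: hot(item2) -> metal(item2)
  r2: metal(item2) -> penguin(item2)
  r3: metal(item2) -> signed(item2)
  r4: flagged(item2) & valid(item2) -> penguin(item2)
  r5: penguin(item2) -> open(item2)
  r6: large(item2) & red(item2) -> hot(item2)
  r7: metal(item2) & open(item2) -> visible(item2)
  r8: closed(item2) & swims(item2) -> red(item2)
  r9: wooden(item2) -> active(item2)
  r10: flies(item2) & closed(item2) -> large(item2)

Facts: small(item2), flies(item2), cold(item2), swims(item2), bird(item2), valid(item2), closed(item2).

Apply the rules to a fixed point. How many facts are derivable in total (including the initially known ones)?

Round 1: r8 [closed(item2) & swims(item2) -> red(item2)]; r10 [flies(item2) & closed(item2) -> large(item2)]. Adds red(item2), large(item2).
Round 2: r6 [large(item2) & red(item2) -> hot(item2)]. Adds hot(item2).
Round 3: r1 [hot(item2) -> metal(item2)]. Adds metal(item2).
Round 4: r2 [metal(item2) -> penguin(item2)]; r3 [metal(item2) -> signed(item2)]. Adds penguin(item2), signed(item2).
Round 5: r5 [penguin(item2) -> open(item2)]. Adds open(item2).
Round 6: r7 [metal(item2) & open(item2) -> visible(item2)]. Adds visible(item2).
Closure: {bird(item2), closed(item2), cold(item2), flies(item2), hot(item2), large(item2), metal(item2), open(item2), penguin(item2), red(item2), signed(item2), small(item2), swims(item2), valid(item2), visible(item2)} — 15 facts.

15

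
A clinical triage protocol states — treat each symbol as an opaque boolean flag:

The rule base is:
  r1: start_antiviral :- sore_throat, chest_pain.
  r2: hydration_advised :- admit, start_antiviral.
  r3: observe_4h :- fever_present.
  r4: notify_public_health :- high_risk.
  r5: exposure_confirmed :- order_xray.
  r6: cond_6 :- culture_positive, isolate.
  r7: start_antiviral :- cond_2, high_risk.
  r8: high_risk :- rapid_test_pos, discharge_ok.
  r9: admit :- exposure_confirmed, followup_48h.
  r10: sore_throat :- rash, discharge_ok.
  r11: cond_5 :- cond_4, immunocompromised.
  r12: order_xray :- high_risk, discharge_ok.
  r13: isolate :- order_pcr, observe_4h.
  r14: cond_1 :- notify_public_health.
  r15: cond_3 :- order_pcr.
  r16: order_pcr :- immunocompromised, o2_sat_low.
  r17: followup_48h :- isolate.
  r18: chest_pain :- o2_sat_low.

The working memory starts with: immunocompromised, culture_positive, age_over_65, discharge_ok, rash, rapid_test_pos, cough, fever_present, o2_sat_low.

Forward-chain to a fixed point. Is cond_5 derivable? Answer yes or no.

no

Round 1: r3 [observe_4h :- fever_present.]; r8 [high_risk :- rapid_test_pos, discharge_ok.]; r10 [sore_throat :- rash, discharge_ok.]; r16 [order_pcr :- immunocompromised, o2_sat_low.]; r18 [chest_pain :- o2_sat_low.]. Adds observe_4h, high_risk, sore_throat, order_pcr, chest_pain.
Round 2: r1 [start_antiviral :- sore_throat, chest_pain.]; r4 [notify_public_health :- high_risk.]; r12 [order_xray :- high_risk, discharge_ok.]; r13 [isolate :- order_pcr, observe_4h.]; r15 [cond_3 :- order_pcr.]. Adds start_antiviral, notify_public_health, order_xray, isolate, cond_3.
Round 3: r5 [exposure_confirmed :- order_xray.]; r6 [cond_6 :- culture_positive, isolate.]; r14 [cond_1 :- notify_public_health.]; r17 [followup_48h :- isolate.]. Adds exposure_confirmed, cond_6, cond_1, followup_48h.
Round 4: r9 [admit :- exposure_confirmed, followup_48h.]. Adds admit.
Round 5: r2 [hydration_advised :- admit, start_antiviral.]. Adds hydration_advised.
Fixed point reached. cond_5 is concluded only by r11; r11 needs cond_4 (never derived).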